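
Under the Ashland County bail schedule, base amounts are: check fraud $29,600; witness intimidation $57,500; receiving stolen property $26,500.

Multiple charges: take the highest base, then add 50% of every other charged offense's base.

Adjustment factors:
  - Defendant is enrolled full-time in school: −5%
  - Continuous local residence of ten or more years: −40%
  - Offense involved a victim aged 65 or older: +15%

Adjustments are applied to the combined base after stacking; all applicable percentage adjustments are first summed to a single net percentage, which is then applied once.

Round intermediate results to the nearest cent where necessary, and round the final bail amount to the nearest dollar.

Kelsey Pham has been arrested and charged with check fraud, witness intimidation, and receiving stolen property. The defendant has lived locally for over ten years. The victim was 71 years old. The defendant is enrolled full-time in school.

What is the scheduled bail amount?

$59,885

Base amounts from the schedule: check fraud $29,600; witness intimidation $57,500; receiving stolen property $26,500.
Stacking rule: highest base plus 50% of each additional charge. Highest is witness intimidation at $57,500. Additional: $29,600 × 50% = $14,800; $26,500 × 50% = $13,250. Combined base = $57,500 + $28,050 = $85,550.
Net percentage adjustment: −5% −40% +15% = −30%. $85,550 × 0.7 = $59,885.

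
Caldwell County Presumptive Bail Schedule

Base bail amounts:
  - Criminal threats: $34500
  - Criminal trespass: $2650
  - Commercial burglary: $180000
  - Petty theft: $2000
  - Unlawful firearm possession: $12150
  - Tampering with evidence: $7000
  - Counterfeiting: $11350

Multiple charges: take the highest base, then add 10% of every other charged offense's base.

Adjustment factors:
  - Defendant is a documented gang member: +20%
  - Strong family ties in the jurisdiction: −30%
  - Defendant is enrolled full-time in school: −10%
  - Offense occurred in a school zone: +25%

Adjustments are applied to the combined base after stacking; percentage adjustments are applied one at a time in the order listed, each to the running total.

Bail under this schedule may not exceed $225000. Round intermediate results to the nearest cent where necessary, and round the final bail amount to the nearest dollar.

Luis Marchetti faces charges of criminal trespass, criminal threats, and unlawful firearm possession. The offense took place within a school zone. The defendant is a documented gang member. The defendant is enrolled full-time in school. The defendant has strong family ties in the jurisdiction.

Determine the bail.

Base amounts from the schedule: criminal trespass $2650; criminal threats $34500; unlawful firearm possession $12150.
Stacking rule: highest base plus 10% of each additional charge. Highest is criminal threats at $34500. Additional: $2650 × 10% = $265; $12150 × 10% = $1215. Combined base = $34500 + $1480 = $35980.
Defendant is a documented gang member (+20%): $35980 × 1.2 = $43176.
Strong family ties in the jurisdiction (−30%): $43176 × 0.7 = $30223.20.
Defendant is enrolled full-time in school (−10%): $30223.20 × 0.9 = $27200.88.
Offense occurred in a school zone (+25%): $27200.88 × 1.25 = $34001.10.
$34001.10 is within the $225000 maximum.
Rounded to the nearest dollar: $34001.

$34001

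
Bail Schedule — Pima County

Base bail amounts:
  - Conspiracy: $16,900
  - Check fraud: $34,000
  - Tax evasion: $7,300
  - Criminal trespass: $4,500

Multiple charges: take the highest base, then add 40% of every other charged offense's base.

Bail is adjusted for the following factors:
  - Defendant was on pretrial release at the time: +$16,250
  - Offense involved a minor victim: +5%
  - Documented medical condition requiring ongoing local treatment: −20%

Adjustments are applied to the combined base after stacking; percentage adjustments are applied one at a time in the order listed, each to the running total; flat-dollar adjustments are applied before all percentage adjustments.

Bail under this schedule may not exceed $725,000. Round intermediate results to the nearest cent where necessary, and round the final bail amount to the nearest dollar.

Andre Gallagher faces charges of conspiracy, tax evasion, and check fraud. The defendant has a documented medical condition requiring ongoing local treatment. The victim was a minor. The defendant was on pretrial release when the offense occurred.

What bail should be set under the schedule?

Base amounts from the schedule: conspiracy $16,900; tax evasion $7,300; check fraud $34,000.
Stacking rule: highest base plus 40% of each additional charge. Highest is check fraud at $34,000. Additional: $16,900 × 40% = $6,760; $7,300 × 40% = $2,920. Combined base = $34,000 + $9,680 = $43,680.
Defendant was on pretrial release at the time (+$16,250 flat): $43,680 + $16,250 = $59,930.
Offense involved a minor victim (+5%): $59,930 × 1.05 = $62,926.50.
Documented medical condition requiring ongoing local treatment (−20%): $62,926.50 × 0.8 = $50,341.20.
$50,341.20 is within the $725,000 maximum.
Rounded to the nearest dollar: $50,341.

$50,341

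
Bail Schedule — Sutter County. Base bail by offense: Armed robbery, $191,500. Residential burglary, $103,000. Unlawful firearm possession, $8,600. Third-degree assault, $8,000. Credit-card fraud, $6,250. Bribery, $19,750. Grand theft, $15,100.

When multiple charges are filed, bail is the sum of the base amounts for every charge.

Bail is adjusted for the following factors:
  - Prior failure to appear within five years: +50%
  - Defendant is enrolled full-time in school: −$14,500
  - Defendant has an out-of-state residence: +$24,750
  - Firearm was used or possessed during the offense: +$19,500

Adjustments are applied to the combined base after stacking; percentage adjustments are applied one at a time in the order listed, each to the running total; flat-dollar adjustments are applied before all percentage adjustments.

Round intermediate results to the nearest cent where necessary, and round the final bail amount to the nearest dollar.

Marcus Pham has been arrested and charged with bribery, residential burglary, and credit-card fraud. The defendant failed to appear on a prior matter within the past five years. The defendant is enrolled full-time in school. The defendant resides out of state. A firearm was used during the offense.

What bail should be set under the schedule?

Base amounts from the schedule: bribery $19,750; residential burglary $103,000; credit-card fraud $6,250.
Stacking rule: sum of all bases. $19,750 + $103,000 + $6,250 = $129,000.
Defendant is enrolled full-time in school (−$14,500 flat): $129,000 − $14,500 = $114,500.
Defendant has an out-of-state residence (+$24,750 flat): $114,500 + $24,750 = $139,250.
Firearm was used or possessed during the offense (+$19,500 flat): $139,250 + $19,500 = $158,750.
Prior failure to appear within five years (+50%): $158,750 × 1.5 = $238,125.

$238,125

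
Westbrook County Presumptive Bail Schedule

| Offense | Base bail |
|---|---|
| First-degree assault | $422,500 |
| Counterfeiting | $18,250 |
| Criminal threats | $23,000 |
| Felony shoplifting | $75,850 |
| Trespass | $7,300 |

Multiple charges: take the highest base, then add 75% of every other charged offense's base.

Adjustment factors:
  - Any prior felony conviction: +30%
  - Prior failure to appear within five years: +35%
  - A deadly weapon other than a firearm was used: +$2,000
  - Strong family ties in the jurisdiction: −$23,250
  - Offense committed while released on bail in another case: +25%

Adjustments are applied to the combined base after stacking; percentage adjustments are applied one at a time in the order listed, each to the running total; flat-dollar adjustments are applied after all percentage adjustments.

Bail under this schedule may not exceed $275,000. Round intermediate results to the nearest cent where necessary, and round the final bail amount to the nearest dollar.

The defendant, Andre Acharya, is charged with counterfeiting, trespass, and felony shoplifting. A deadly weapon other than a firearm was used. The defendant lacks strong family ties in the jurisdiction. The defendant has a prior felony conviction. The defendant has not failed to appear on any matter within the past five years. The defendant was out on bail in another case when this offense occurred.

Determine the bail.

$156,395

Base amounts from the schedule: counterfeiting $18,250; trespass $7,300; felony shoplifting $75,850.
Stacking rule: highest base plus 75% of each additional charge. Highest is felony shoplifting at $75,850. Additional: $18,250 × 75% = $13,687.50; $7,300 × 75% = $5,475. Combined base = $75,850 + $19,162.50 = $95,012.50.
Any prior felony conviction (+30%): $95,012.50 × 1.3 = $123,516.25.
Offense committed while released on bail in another case (+25%): $123,516.25 × 1.25 = $154,395.31.
A deadly weapon other than a firearm was used (+$2,000 flat): $154,395.31 + $2,000 = $156,395.31.
$156,395.31 is within the $275,000 maximum.
Rounded to the nearest dollar: $156,395.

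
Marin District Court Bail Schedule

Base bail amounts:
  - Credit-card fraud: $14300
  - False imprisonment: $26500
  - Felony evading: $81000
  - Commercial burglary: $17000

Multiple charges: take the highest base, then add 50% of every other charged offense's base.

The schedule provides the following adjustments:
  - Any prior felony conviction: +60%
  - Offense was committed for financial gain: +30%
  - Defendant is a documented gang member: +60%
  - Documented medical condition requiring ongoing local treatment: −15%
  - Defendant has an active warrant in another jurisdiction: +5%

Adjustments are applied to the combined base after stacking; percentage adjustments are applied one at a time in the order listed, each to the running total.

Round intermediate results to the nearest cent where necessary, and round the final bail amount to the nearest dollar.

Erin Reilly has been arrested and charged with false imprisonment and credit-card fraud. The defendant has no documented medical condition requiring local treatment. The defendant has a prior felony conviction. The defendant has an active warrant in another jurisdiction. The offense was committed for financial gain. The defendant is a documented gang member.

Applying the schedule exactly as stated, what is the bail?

Base amounts from the schedule: false imprisonment $26500; credit-card fraud $14300.
Stacking rule: highest base plus 50% of each additional charge. Highest is false imprisonment at $26500. Additional: $14300 × 50% = $7150. Combined base = $26500 + $7150 = $33650.
Any prior felony conviction (+60%): $33650 × 1.6 = $53840.
Offense was committed for financial gain (+30%): $53840 × 1.3 = $69992.
Defendant is a documented gang member (+60%): $69992 × 1.6 = $111987.20.
Defendant has an active warrant in another jurisdiction (+5%): $111987.20 × 1.05 = $117586.56.
Rounded to the nearest dollar: $117587.

$117587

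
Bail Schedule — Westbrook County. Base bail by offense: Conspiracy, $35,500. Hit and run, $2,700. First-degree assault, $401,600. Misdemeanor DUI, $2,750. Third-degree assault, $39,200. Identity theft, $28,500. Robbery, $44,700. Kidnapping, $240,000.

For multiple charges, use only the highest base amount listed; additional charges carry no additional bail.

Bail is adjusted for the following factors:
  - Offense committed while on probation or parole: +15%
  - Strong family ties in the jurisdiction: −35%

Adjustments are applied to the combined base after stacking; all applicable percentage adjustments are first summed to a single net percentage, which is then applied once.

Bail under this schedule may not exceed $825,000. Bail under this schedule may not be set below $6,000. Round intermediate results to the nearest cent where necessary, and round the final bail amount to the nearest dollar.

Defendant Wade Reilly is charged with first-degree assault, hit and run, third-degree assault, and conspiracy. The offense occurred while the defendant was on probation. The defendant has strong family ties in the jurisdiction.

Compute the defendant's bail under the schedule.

$321,280

Base amounts from the schedule: first-degree assault $401,600; hit and run $2,700; third-degree assault $39,200; conspiracy $35,500.
Stacking rule: use the highest base only. Highest is first-degree assault at $401,600. Combined base = $401,600.
Net percentage adjustment: +15% −35% = −20%. $401,600 × 0.8 = $321,280.
$321,280 is within the $825,000 maximum.
$321,280 is at or above the $6,000 minimum.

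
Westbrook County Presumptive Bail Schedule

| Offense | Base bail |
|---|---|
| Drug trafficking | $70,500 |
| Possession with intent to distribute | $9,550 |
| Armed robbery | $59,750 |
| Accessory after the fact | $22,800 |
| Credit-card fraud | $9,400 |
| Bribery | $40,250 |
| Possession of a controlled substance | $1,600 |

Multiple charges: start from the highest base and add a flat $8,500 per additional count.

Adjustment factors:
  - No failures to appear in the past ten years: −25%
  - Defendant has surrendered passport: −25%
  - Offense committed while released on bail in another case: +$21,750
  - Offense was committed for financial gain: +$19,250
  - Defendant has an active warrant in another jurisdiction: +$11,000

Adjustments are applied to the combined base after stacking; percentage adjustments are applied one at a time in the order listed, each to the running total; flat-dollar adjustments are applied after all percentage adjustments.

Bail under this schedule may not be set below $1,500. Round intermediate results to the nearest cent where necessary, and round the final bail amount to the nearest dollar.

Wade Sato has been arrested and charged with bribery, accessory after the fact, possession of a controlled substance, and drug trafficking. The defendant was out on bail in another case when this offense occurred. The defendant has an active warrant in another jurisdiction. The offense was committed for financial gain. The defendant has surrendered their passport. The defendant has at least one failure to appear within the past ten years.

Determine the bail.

$124,000

Base amounts from the schedule: bribery $40,250; accessory after the fact $22,800; possession of a controlled substance $1,600; drug trafficking $70,500.
Stacking rule: highest base plus $8,500 per additional charge. Highest is drug trafficking at $70,500; 3 additional charges → +$25,500. Combined base = $96,000.
Defendant has surrendered passport (−25%): $96,000 × 0.75 = $72,000.
Offense committed while released on bail in another case (+$21,750 flat): $72,000 + $21,750 = $93,750.
Offense was committed for financial gain (+$19,250 flat): $93,750 + $19,250 = $113,000.
Defendant has an active warrant in another jurisdiction (+$11,000 flat): $113,000 + $11,000 = $124,000.
$124,000 is at or above the $1,500 minimum.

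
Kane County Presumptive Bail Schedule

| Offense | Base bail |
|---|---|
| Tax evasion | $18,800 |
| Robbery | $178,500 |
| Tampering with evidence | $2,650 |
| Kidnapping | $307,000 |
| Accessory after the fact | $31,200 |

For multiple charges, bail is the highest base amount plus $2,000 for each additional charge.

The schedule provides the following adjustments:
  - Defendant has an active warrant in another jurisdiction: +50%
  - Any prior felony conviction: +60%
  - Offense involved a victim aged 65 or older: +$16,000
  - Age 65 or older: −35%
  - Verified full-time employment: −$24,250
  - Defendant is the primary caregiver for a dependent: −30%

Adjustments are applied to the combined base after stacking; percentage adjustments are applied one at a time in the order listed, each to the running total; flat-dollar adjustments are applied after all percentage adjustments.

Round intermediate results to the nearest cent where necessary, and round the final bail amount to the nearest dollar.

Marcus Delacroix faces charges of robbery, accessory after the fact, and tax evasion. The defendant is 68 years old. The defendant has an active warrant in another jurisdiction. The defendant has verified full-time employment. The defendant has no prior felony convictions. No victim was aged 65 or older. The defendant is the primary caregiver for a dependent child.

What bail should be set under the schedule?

$100,306

Base amounts from the schedule: robbery $178,500; accessory after the fact $31,200; tax evasion $18,800.
Stacking rule: highest base plus $2,000 per additional charge. Highest is robbery at $178,500; 2 additional charges → +$4,000. Combined base = $182,500.
Defendant has an active warrant in another jurisdiction (+50%): $182,500 × 1.5 = $273,750.
Age 65 or older (−35%): $273,750 × 0.65 = $177,937.50.
Defendant is the primary caregiver for a dependent (−30%): $177,937.50 × 0.7 = $124,556.25.
Verified full-time employment (−$24,250 flat): $124,556.25 − $24,250 = $100,306.25.
Rounded to the nearest dollar: $100,306.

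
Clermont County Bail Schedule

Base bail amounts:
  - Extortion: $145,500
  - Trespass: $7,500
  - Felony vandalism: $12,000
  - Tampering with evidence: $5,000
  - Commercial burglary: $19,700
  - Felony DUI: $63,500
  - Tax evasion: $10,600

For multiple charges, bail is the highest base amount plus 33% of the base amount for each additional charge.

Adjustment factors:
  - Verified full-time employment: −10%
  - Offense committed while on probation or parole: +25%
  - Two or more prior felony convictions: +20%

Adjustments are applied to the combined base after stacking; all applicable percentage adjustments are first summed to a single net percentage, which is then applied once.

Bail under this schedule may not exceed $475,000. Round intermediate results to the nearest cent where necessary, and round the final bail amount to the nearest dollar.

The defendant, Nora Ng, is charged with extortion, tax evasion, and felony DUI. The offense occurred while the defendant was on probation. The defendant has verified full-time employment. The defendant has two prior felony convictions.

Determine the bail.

$229,437

Base amounts from the schedule: extortion $145,500; tax evasion $10,600; felony DUI $63,500.
Stacking rule: highest base plus 33% of each additional charge. Highest is extortion at $145,500. Additional: $10,600 × 33% = $3,498; $63,500 × 33% = $20,955. Combined base = $145,500 + $24,453 = $169,953.
Net percentage adjustment: −10% +25% +20% = +35%. $169,953 × 1.35 = $229,436.55.
$229,436.55 is within the $475,000 maximum.
Rounded to the nearest dollar: $229,437.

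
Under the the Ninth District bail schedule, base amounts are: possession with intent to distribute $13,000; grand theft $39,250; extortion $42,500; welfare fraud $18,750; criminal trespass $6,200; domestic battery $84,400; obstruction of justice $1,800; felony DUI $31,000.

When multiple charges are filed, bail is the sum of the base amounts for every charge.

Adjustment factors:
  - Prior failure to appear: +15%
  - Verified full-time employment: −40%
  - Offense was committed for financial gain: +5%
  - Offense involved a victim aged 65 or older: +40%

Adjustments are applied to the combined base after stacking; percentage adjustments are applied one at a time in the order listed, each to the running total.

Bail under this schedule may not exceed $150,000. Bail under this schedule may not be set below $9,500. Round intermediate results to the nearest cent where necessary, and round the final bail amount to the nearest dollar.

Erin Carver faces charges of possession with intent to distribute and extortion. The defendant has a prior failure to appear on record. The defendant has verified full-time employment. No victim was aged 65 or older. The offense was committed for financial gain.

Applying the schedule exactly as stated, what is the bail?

$40,210

Base amounts from the schedule: possession with intent to distribute $13,000; extortion $42,500.
Stacking rule: sum of all bases. $13,000 + $42,500 = $55,500.
Prior failure to appear (+15%): $55,500 × 1.15 = $63,825.
Verified full-time employment (−40%): $63,825 × 0.6 = $38,295.
Offense was committed for financial gain (+5%): $38,295 × 1.05 = $40,209.75.
$40,209.75 is within the $150,000 maximum.
$40,209.75 is at or above the $9,500 minimum.
Rounded to the nearest dollar: $40,210.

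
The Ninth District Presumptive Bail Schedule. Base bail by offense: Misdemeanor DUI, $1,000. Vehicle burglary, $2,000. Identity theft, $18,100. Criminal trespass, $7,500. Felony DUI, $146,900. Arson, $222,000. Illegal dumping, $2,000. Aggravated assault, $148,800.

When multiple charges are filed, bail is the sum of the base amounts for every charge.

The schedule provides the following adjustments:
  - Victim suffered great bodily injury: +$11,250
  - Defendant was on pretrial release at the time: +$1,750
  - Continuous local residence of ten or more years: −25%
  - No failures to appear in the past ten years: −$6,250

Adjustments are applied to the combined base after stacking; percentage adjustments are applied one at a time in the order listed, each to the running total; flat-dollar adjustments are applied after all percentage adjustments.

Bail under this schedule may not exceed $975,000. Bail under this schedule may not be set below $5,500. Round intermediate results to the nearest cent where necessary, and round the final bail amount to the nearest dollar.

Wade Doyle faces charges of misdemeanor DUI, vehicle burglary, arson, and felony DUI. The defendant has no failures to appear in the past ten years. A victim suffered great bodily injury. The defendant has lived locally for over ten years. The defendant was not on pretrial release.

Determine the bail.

$283,925

Base amounts from the schedule: misdemeanor DUI $1,000; vehicle burglary $2,000; arson $222,000; felony DUI $146,900.
Stacking rule: sum of all bases. $1,000 + $2,000 + $222,000 + $146,900 = $371,900.
Continuous local residence of ten or more years (−25%): $371,900 × 0.75 = $278,925.
Victim suffered great bodily injury (+$11,250 flat): $278,925 + $11,250 = $290,175.
No failures to appear in the past ten years (−$6,250 flat): $290,175 − $6,250 = $283,925.
$283,925 is within the $975,000 maximum.
$283,925 is at or above the $5,500 minimum.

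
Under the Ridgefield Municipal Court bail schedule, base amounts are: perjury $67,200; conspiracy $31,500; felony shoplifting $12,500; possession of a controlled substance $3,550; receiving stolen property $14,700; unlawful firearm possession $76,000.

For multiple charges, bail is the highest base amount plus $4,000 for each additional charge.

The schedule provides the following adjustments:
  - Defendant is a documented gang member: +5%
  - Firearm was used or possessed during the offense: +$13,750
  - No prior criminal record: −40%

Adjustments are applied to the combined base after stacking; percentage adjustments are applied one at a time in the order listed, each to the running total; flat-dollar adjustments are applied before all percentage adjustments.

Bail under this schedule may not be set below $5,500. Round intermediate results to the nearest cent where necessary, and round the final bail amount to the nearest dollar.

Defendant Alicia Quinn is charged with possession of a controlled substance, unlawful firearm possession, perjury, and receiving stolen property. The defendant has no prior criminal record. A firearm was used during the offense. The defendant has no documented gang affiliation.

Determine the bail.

$61,050

Base amounts from the schedule: possession of a controlled substance $3,550; unlawful firearm possession $76,000; perjury $67,200; receiving stolen property $14,700.
Stacking rule: highest base plus $4,000 per additional charge. Highest is unlawful firearm possession at $76,000; 3 additional charges → +$12,000. Combined base = $88,000.
Firearm was used or possessed during the offense (+$13,750 flat): $88,000 + $13,750 = $101,750.
No prior criminal record (−40%): $101,750 × 0.6 = $61,050.
$61,050 is at or above the $5,500 minimum.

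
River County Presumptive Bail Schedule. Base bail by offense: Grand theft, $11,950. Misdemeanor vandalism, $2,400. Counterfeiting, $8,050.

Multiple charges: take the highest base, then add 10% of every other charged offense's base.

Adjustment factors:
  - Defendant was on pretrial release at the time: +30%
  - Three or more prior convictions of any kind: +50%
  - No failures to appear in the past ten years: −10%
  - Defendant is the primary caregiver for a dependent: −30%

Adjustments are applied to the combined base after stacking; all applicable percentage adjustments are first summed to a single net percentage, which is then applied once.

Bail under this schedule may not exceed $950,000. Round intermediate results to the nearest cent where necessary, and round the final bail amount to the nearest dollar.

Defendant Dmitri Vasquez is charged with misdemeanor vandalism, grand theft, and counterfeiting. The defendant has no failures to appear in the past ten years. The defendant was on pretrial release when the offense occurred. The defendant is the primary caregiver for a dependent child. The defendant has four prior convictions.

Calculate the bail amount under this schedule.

Base amounts from the schedule: misdemeanor vandalism $2,400; grand theft $11,950; counterfeiting $8,050.
Stacking rule: highest base plus 10% of each additional charge. Highest is grand theft at $11,950. Additional: $2,400 × 10% = $240; $8,050 × 10% = $805. Combined base = $11,950 + $1,045 = $12,995.
Net percentage adjustment: +30% +50% −10% −30% = +40%. $12,995 × 1.4 = $18,193.
$18,193 is within the $950,000 maximum.

$18,193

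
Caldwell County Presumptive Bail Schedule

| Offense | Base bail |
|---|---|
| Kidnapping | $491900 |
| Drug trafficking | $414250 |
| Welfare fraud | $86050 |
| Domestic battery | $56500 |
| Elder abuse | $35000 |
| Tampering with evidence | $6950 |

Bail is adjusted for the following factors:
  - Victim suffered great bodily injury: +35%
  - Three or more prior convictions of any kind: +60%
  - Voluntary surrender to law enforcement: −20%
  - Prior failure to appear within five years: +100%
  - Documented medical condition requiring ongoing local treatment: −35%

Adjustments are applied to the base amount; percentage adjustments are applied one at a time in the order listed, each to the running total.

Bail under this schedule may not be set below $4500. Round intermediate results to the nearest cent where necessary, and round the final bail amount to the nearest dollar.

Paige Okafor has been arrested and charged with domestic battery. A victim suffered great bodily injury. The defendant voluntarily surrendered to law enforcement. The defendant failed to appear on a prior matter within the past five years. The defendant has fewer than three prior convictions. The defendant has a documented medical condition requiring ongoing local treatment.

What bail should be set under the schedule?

$79326

Base amounts from the schedule: domestic battery $56500.
Single charge. Combined base = $56500.
Victim suffered great bodily injury (+35%): $56500 × 1.35 = $76275.
Voluntary surrender to law enforcement (−20%): $76275 × 0.8 = $61020.
Prior failure to appear within five years (+100%): $61020 × 2 = $122040.
Documented medical condition requiring ongoing local treatment (−35%): $122040 × 0.65 = $79326.
$79326 is at or above the $4500 minimum.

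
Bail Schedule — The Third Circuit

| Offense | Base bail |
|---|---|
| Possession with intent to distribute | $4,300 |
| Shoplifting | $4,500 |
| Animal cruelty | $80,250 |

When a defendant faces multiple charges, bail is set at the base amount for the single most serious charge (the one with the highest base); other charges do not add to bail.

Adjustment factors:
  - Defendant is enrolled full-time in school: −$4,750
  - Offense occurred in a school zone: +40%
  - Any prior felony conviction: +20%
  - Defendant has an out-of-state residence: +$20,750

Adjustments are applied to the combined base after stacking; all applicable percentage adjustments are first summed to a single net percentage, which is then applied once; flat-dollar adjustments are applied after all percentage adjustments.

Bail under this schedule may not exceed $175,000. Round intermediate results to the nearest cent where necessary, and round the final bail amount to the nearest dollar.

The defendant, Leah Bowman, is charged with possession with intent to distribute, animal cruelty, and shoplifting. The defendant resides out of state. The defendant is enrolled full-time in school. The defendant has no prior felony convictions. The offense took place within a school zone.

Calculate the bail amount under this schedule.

$128,350

Base amounts from the schedule: possession with intent to distribute $4,300; animal cruelty $80,250; shoplifting $4,500.
Stacking rule: use the highest base only. Highest is animal cruelty at $80,250. Combined base = $80,250.
Offense occurred in a school zone (+40%): $80,250 × 1.4 = $112,350.
Defendant is enrolled full-time in school (−$4,750 flat): $112,350 − $4,750 = $107,600.
Defendant has an out-of-state residence (+$20,750 flat): $107,600 + $20,750 = $128,350.
$128,350 is within the $175,000 maximum.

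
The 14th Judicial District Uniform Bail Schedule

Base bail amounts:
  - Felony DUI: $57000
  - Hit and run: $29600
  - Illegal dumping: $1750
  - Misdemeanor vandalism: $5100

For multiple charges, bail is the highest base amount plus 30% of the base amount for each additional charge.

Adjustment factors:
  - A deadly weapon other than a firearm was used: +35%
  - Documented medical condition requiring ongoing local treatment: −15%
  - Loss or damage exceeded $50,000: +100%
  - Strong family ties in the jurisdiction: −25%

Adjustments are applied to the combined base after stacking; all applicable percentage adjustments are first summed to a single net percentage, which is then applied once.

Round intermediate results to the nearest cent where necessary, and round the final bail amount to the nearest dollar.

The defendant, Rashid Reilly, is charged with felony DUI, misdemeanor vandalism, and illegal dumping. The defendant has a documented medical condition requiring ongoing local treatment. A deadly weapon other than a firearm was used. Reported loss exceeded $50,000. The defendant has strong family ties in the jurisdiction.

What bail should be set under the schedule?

$115157

Base amounts from the schedule: felony DUI $57000; misdemeanor vandalism $5100; illegal dumping $1750.
Stacking rule: highest base plus 30% of each additional charge. Highest is felony DUI at $57000. Additional: $5100 × 30% = $1530; $1750 × 30% = $525. Combined base = $57000 + $2055 = $59055.
Net percentage adjustment: +35% −15% +100% −25% = +95%. $59055 × 1.95 = $115157.25.
Rounded to the nearest dollar: $115157.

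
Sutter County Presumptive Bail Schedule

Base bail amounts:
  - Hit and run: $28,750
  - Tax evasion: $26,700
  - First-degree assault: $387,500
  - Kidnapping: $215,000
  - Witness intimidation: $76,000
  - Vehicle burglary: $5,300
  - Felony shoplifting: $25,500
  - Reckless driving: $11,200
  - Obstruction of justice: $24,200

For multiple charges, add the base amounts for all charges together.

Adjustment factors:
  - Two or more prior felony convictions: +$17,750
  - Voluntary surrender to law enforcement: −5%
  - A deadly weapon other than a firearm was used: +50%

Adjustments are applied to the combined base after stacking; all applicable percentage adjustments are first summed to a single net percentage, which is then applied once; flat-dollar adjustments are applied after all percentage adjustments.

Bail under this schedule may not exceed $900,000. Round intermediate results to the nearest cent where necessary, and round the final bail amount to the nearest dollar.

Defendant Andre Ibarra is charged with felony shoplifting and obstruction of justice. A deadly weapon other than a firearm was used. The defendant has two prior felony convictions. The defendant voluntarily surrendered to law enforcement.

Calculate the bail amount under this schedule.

Base amounts from the schedule: felony shoplifting $25,500; obstruction of justice $24,200.
Stacking rule: sum of all bases. $25,500 + $24,200 = $49,700.
Net percentage adjustment: −5% +50% = +45%. $49,700 × 1.45 = $72,065.
Two or more prior felony convictions (+$17,750 flat): $72,065 + $17,750 = $89,815.
$89,815 is within the $900,000 maximum.

$89,815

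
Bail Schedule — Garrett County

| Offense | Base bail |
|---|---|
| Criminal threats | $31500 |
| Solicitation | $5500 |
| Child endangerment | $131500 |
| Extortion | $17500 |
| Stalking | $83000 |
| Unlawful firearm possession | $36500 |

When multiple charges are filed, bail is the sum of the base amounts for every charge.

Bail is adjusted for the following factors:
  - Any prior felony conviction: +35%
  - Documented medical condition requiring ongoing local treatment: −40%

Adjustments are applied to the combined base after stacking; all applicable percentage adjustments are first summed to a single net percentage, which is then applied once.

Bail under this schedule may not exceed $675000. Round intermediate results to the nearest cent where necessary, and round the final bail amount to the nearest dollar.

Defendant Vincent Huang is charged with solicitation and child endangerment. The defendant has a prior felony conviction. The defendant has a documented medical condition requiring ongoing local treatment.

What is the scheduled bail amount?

Base amounts from the schedule: solicitation $5500; child endangerment $131500.
Stacking rule: sum of all bases. $5500 + $131500 = $137000.
Net percentage adjustment: +35% −40% = −5%. $137000 × 0.95 = $130150.
$130150 is within the $675000 maximum.

$130150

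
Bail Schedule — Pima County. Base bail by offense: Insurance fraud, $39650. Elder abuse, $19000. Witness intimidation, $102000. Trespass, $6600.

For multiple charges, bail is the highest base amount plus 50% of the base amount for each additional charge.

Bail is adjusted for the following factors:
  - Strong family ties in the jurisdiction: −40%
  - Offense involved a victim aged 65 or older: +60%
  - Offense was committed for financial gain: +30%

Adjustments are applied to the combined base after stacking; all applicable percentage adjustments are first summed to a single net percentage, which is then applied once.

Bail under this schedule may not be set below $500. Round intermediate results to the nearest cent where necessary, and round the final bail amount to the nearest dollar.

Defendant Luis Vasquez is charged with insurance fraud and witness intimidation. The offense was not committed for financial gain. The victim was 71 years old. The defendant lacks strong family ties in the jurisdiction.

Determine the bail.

$194920

Base amounts from the schedule: insurance fraud $39650; witness intimidation $102000.
Stacking rule: highest base plus 50% of each additional charge. Highest is witness intimidation at $102000. Additional: $39650 × 50% = $19825. Combined base = $102000 + $19825 = $121825.
Offense involved a victim aged 65 or older (+60%): $121825 × 1.6 = $194920.
$194920 is at or above the $500 minimum.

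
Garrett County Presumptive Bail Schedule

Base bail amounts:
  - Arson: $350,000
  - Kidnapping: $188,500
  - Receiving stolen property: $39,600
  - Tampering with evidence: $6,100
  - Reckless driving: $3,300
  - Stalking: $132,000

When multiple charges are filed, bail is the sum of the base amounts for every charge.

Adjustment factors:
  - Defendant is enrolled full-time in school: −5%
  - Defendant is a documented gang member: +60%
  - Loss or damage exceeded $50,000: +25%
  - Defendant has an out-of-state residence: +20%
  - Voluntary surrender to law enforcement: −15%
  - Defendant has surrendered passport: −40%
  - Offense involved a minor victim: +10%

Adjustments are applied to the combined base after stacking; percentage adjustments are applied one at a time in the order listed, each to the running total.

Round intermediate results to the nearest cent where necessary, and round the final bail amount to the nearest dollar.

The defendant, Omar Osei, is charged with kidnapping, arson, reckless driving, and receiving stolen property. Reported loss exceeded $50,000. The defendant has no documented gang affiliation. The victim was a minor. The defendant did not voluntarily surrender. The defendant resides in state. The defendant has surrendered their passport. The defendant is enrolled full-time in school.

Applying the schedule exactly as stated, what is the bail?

Base amounts from the schedule: kidnapping $188,500; arson $350,000; reckless driving $3,300; receiving stolen property $39,600.
Stacking rule: sum of all bases. $188,500 + $350,000 + $3,300 + $39,600 = $581,400.
Defendant is enrolled full-time in school (−5%): $581,400 × 0.95 = $552,330.
Loss or damage exceeded $50,000 (+25%): $552,330 × 1.25 = $690,412.50.
Defendant has surrendered passport (−40%): $690,412.50 × 0.6 = $414,247.50.
Offense involved a minor victim (+10%): $414,247.50 × 1.1 = $455,672.25.
Rounded to the nearest dollar: $455,672.

$455,672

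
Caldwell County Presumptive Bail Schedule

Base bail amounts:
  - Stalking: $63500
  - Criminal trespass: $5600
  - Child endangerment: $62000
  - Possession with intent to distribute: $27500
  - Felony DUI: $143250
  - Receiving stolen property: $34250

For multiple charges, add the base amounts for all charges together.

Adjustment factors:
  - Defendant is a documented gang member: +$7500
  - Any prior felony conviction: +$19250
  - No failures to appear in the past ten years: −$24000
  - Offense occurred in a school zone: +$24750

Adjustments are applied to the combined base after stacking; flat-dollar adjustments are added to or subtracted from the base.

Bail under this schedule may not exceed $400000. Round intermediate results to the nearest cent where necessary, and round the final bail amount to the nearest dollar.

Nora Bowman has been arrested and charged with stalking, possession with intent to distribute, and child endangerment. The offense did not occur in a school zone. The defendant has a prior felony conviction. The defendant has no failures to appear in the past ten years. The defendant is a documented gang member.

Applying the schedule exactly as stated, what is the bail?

Base amounts from the schedule: stalking $63500; possession with intent to distribute $27500; child endangerment $62000.
Stacking rule: sum of all bases. $63500 + $27500 + $62000 = $153000.
Defendant is a documented gang member (+$7500 flat): $153000 + $7500 = $160500.
Any prior felony conviction (+$19250 flat): $160500 + $19250 = $179750.
No failures to appear in the past ten years (−$24000 flat): $179750 − $24000 = $155750.
$155750 is within the $400000 maximum.

$155750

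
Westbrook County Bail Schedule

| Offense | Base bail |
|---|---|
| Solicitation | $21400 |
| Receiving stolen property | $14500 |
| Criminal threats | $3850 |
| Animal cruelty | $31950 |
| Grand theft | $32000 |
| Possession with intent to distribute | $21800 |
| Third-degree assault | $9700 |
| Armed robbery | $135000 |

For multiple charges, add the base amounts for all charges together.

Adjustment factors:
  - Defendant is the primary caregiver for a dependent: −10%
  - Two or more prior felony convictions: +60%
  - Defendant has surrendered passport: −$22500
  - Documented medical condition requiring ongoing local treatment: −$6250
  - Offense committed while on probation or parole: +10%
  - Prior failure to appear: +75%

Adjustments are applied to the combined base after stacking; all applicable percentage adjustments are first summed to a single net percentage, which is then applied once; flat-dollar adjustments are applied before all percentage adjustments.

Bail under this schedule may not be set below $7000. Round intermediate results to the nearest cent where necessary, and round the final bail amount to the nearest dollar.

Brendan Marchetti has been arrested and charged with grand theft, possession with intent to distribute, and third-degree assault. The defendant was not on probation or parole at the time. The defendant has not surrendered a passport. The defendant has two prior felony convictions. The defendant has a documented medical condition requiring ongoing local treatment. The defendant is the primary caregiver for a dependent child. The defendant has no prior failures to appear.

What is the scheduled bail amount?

Base amounts from the schedule: grand theft $32000; possession with intent to distribute $21800; third-degree assault $9700.
Stacking rule: sum of all bases. $32000 + $21800 + $9700 = $63500.
Documented medical condition requiring ongoing local treatment (−$6250 flat): $63500 − $6250 = $57250.
Net percentage adjustment: −10% +60% = +50%. $57250 × 1.5 = $85875.
$85875 is at or above the $7000 minimum.

$85875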